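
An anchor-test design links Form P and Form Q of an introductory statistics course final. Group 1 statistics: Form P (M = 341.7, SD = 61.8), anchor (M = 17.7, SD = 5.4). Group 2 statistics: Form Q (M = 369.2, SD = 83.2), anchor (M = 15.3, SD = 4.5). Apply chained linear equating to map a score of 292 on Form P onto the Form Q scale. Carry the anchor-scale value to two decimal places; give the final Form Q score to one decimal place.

Form P → anchor (Group 1): v = (5.4/61.8)(292 − 341.7) + 17.7 = 13.36
anchor → Form Q (Group 2): y = (83.2/4.5)(13.36 − 15.3) + 369.2 = 333.3

333.3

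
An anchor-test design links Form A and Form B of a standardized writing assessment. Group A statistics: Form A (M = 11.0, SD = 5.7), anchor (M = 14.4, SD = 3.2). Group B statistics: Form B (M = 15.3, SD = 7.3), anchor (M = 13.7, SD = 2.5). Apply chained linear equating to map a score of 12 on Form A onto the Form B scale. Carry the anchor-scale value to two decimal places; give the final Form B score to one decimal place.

19.0

Form A → anchor (Group A): v = (3.2/5.7)(12 − 11.0) + 14.4 = 14.96
anchor → Form B (Group B): y = (7.3/2.5)(14.96 − 13.7) + 15.3 = 19.0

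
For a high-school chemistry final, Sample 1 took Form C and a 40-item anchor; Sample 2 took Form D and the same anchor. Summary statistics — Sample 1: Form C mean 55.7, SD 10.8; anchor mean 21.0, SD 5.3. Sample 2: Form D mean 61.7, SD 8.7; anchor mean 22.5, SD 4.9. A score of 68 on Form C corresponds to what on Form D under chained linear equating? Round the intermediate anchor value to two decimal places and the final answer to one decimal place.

Form C → anchor (Sample 1): v = (5.3/10.8)(68 − 55.7) + 21.0 = 27.04
anchor → Form D (Sample 2): y = (8.7/4.9)(27.04 − 22.5) + 61.7 = 69.8

69.8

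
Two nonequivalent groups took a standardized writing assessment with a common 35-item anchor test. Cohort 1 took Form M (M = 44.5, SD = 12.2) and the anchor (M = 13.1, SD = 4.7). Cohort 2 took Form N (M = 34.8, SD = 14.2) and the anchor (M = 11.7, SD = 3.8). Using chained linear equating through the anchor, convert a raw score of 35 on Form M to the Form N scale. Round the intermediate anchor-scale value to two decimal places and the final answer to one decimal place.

26.4

Form M → anchor (Cohort 1): v = (4.7/12.2)(35 − 44.5) + 13.1 = 9.44
anchor → Form N (Cohort 2): y = (14.2/3.8)(9.44 − 11.7) + 34.8 = 26.4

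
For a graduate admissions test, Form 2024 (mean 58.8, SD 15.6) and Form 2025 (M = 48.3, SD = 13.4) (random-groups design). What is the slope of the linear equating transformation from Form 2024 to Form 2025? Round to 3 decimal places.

A = SD_Y / SD_X = 13.4 / 15.6 = 0.859

0.859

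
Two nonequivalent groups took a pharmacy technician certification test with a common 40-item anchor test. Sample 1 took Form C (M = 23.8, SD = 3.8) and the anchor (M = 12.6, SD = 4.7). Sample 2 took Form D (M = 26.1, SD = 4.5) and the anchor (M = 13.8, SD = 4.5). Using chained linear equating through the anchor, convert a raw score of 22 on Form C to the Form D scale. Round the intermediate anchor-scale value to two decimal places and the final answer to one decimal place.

Form C → anchor (Sample 1): v = (4.7/3.8)(22 − 23.8) + 12.6 = 10.37
anchor → Form D (Sample 2): y = (4.5/4.5)(10.37 − 13.8) + 26.1 = 22.7

22.7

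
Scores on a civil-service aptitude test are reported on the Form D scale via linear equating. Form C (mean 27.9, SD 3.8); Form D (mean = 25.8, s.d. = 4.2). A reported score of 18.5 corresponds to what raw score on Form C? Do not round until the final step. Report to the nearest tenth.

21.3

Invert y = (SD_Y/SD_X)(x − M_X) + M_Y:
x = (SD_X/SD_Y)(y − M_Y) + M_X = (3.8/4.2)(18.5 − 25.8) + 27.9
x = 0.904762 × -7.300 + 27.9 = 21.3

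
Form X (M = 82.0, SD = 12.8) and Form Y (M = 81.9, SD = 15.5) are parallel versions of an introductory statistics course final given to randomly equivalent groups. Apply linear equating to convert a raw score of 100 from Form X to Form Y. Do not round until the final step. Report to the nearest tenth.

103.7

Linear equating: y = (SD_Y/SD_X)(x − M_X) + M_Y
y = (15.5/12.8)(100 − 82.0) + 81.9
y = 1.210938 × 18.0 + 81.9 = 21.7969 + 81.9 = 103.7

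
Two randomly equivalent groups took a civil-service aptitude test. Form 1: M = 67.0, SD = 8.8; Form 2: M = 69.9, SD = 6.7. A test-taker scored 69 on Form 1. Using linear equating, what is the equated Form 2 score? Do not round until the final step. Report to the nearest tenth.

Linear equating: y = (SD_Y/SD_X)(x − M_X) + M_Y
y = (6.7/8.8)(69 − 67.0) + 69.9
y = 0.761364 × 2.0 + 69.9 = 1.5227 + 69.9 = 71.4

71.4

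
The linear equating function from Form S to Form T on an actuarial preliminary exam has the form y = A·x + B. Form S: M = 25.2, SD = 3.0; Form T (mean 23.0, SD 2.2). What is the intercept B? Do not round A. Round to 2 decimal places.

A = SD_Y / SD_X = 2.2 / 3.0 = 0.733333
B = M_Y − A·M_X = 23.0 − 0.733333 × 25.2 = 4.52

4.52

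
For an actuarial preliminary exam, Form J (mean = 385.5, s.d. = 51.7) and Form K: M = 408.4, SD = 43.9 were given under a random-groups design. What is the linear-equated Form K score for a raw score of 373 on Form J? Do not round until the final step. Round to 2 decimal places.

397.79

Linear equating: y = (SD_Y/SD_X)(x − M_X) + M_Y
y = (43.9/51.7)(373 − 385.5) + 408.4
y = 0.849130 × -12.5 + 408.4 = -10.6141 + 408.4 = 397.79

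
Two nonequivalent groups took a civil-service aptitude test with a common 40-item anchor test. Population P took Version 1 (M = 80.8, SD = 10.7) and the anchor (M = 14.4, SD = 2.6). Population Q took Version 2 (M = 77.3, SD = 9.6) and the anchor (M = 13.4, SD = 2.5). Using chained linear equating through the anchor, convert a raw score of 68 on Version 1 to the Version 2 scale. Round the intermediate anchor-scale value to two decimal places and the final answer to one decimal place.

Version 1 → anchor (Population P): v = (2.6/10.7)(68 − 80.8) + 14.4 = 11.29
anchor → Version 2 (Population Q): y = (9.6/2.5)(11.29 − 13.4) + 77.3 = 69.2

69.2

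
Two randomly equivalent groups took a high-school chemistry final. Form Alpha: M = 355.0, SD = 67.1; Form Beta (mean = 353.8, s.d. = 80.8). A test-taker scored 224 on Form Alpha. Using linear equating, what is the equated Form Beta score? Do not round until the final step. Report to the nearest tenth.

196.1

Linear equating: y = (SD_Y/SD_X)(x − M_X) + M_Y
y = (80.8/67.1)(224 − 355.0) + 353.8
y = 1.204173 × -131.0 + 353.8 = -157.7466 + 353.8 = 196.1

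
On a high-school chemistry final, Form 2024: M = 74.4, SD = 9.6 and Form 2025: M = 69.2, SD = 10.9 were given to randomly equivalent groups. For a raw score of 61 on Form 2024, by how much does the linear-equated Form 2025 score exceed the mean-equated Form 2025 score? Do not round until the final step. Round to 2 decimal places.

-1.81

Mean-equated: 61 + (69.2 − 74.4) = 55.80
Linear-equated: (10.9/9.6)(61 − 74.4) + 69.2 = 53.985
Difference = 53.985 − 55.80 = -1.81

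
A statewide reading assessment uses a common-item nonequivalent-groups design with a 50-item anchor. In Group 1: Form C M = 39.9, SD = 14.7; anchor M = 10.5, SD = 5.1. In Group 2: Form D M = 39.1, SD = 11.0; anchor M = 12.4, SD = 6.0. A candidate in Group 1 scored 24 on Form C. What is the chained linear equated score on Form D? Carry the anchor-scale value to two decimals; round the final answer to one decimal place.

Form C → anchor (Group 1): v = (5.1/14.7)(24 − 39.9) + 10.5 = 4.98
anchor → Form D (Group 2): y = (11.0/6.0)(4.98 − 12.4) + 39.1 = 25.5

25.5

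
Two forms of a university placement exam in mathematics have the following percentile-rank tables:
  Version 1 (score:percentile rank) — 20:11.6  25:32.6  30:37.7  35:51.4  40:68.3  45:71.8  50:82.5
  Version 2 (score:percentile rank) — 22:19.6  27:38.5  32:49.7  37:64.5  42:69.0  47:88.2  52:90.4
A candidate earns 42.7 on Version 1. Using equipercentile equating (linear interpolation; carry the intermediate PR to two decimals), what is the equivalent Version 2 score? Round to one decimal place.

42.3

PR of 42.7 on Version 1: 68.3 + (42.7 − 40)/(45 − 40) × (71.8 − 68.3) = 70.19
On Version 2, PR 70.19 falls between score 42 (PR 69.0) and 47 (PR 88.2).
Interpolate: 42 + (70.19 − 69.0)/(88.2 − 69.0) × (47 − 42) = 42.3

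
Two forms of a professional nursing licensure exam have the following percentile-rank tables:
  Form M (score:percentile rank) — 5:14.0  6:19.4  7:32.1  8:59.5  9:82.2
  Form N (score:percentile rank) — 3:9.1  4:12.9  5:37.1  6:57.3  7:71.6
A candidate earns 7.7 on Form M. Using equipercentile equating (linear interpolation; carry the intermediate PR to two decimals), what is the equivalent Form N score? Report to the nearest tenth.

PR of 7.7 on Form M: 32.1 + (7.7 − 7)/(8 − 7) × (59.5 − 32.1) = 51.28
On Form N, PR 51.28 falls between score 5 (PR 37.1) and 6 (PR 57.3).
Interpolate: 5 + (51.28 − 37.1)/(57.3 − 37.1) × (6 − 5) = 5.7

5.7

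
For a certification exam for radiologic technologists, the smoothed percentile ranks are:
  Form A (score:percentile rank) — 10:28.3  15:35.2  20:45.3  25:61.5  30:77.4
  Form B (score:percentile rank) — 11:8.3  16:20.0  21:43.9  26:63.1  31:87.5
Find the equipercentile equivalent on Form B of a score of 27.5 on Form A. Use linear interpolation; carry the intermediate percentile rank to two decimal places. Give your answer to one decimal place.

PR of 27.5 on Form A: 61.5 + (27.5 − 25)/(30 − 25) × (77.4 − 61.5) = 69.45
On Form B, PR 69.45 falls between score 26 (PR 63.1) and 31 (PR 87.5).
Interpolate: 26 + (69.45 − 63.1)/(87.5 − 63.1) × (31 − 26) = 27.3

27.3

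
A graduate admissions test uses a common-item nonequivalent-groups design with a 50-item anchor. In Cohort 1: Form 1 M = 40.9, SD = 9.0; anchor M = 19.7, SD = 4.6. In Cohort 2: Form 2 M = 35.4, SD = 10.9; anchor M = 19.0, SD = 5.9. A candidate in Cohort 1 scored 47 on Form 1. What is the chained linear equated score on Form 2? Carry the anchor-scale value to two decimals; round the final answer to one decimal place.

42.5

Form 1 → anchor (Cohort 1): v = (4.6/9.0)(47 − 40.9) + 19.7 = 22.82
anchor → Form 2 (Cohort 2): y = (10.9/5.9)(22.82 − 19.0) + 35.4 = 42.5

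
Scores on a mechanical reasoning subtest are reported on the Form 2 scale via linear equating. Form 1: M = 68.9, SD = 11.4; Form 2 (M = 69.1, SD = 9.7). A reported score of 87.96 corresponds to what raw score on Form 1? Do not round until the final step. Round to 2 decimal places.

Invert y = (SD_Y/SD_X)(x − M_X) + M_Y:
x = (SD_X/SD_Y)(y − M_Y) + M_X = (11.4/9.7)(87.96 − 69.1) + 68.9
x = 1.175258 × 18.860 + 68.9 = 91.07

91.07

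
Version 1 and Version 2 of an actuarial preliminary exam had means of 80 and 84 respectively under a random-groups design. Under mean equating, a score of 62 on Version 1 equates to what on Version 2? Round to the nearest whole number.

Mean equating: y = x + (M_Y − M_X) = 62 + (84 − 80) = 66

66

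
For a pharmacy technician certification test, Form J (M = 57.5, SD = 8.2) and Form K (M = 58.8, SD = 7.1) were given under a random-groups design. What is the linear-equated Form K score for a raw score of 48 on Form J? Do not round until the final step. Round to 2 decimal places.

50.57

Linear equating: y = (SD_Y/SD_X)(x − M_X) + M_Y
y = (7.1/8.2)(48 − 57.5) + 58.8
y = 0.865854 × -9.5 + 58.8 = -8.2256 + 58.8 = 50.57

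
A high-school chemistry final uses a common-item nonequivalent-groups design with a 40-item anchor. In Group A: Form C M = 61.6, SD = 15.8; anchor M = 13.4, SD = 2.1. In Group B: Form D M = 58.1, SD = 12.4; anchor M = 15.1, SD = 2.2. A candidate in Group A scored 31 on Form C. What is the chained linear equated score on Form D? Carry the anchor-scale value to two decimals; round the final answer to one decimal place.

25.6

Form C → anchor (Group A): v = (2.1/15.8)(31 − 61.6) + 13.4 = 9.33
anchor → Form D (Group B): y = (12.4/2.2)(9.33 − 15.1) + 58.1 = 25.6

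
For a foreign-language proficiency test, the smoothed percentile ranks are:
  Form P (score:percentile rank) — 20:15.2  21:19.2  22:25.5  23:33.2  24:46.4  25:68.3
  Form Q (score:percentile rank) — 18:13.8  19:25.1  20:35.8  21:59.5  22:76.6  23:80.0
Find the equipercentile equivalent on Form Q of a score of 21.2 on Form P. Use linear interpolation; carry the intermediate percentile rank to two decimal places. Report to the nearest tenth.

18.6

PR of 21.2 on Form P: 19.2 + (21.2 − 21)/(22 − 21) × (25.5 − 19.2) = 20.46
On Form Q, PR 20.46 falls between score 18 (PR 13.8) and 19 (PR 25.1).
Interpolate: 18 + (20.46 − 13.8)/(25.1 − 13.8) × (19 − 18) = 18.6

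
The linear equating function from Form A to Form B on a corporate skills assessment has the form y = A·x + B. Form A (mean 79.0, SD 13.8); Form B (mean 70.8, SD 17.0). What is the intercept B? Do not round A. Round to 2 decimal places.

A = SD_Y / SD_X = 17.0 / 13.8 = 1.231884
B = M_Y − A·M_X = 70.8 − 1.231884 × 79.0 = -26.52

-26.52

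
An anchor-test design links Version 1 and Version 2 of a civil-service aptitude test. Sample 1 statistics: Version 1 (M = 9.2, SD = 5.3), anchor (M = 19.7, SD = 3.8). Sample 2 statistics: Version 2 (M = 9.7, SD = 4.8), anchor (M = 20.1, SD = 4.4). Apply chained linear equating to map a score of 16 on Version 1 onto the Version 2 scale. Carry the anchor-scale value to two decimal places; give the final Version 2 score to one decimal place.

Version 1 → anchor (Sample 1): v = (3.8/5.3)(16 − 9.2) + 19.7 = 24.58
anchor → Version 2 (Sample 2): y = (4.8/4.4)(24.58 − 20.1) + 9.7 = 14.6

14.6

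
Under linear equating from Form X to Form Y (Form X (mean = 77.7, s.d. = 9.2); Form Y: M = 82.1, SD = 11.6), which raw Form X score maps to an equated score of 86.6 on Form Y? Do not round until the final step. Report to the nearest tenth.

81.3

Invert y = (SD_Y/SD_X)(x − M_X) + M_Y:
x = (SD_X/SD_Y)(y − M_Y) + M_X = (9.2/11.6)(86.6 − 82.1) + 77.7
x = 0.793103 × 4.500 + 77.7 = 81.3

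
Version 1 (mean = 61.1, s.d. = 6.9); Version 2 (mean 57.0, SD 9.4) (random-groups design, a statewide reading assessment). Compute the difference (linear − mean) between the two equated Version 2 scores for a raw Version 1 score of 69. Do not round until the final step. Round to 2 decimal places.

Mean-equated: 69 + (57.0 − 61.1) = 64.90
Linear-equated: (9.4/6.9)(69 − 61.1) + 57.0 = 67.762
Difference = 67.762 − 64.90 = 2.86

2.86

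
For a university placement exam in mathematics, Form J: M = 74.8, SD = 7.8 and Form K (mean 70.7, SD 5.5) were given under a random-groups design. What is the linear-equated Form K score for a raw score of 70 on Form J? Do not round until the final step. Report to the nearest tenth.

Linear equating: y = (SD_Y/SD_X)(x − M_X) + M_Y
y = (5.5/7.8)(70 − 74.8) + 70.7
y = 0.705128 × -4.8 + 70.7 = -3.3846 + 70.7 = 67.3

67.3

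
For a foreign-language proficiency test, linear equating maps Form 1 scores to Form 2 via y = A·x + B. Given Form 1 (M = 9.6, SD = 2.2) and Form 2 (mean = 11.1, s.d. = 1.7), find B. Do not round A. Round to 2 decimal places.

A = SD_Y / SD_X = 1.7 / 2.2 = 0.772727
B = M_Y − A·M_X = 11.1 − 0.772727 × 9.6 = 3.68

3.68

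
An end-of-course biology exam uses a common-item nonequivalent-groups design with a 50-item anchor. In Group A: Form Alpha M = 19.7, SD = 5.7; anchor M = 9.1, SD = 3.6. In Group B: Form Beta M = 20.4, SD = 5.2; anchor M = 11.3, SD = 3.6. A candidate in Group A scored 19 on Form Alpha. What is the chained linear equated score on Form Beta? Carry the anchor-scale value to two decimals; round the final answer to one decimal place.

Form Alpha → anchor (Group A): v = (3.6/5.7)(19 − 19.7) + 9.1 = 8.66
anchor → Form Beta (Group B): y = (5.2/3.6)(8.66 − 11.3) + 20.4 = 16.6

16.6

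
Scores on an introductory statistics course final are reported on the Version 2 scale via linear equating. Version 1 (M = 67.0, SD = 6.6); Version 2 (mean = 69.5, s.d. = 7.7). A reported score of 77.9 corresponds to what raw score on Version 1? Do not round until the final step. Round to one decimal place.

Invert y = (SD_Y/SD_X)(x − M_X) + M_Y:
x = (SD_X/SD_Y)(y − M_Y) + M_X = (6.6/7.7)(77.9 − 69.5) + 67.0
x = 0.857143 × 8.400 + 67.0 = 74.2

74.2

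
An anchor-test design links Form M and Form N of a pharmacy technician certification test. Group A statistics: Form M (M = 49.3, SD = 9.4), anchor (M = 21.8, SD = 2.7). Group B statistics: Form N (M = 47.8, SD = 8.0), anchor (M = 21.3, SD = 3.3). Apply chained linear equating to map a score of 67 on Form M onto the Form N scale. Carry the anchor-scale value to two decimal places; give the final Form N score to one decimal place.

Form M → anchor (Group A): v = (2.7/9.4)(67 − 49.3) + 21.8 = 26.88
anchor → Form N (Group B): y = (8.0/3.3)(26.88 − 21.3) + 47.8 = 61.3

61.3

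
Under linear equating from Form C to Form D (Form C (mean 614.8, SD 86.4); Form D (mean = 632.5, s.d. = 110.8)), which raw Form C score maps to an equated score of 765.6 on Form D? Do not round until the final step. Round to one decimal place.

718.6

Invert y = (SD_Y/SD_X)(x − M_X) + M_Y:
x = (SD_X/SD_Y)(y − M_Y) + M_X = (86.4/110.8)(765.6 − 632.5) + 614.8
x = 0.779783 × 133.100 + 614.8 = 718.6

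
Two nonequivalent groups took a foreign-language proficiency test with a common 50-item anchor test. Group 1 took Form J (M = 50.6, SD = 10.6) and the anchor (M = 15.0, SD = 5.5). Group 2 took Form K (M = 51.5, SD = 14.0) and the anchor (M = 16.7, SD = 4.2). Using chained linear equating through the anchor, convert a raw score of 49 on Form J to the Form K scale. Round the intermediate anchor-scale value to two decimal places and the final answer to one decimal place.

43.1

Form J → anchor (Group 1): v = (5.5/10.6)(49 − 50.6) + 15.0 = 14.17
anchor → Form K (Group 2): y = (14.0/4.2)(14.17 − 16.7) + 51.5 = 43.1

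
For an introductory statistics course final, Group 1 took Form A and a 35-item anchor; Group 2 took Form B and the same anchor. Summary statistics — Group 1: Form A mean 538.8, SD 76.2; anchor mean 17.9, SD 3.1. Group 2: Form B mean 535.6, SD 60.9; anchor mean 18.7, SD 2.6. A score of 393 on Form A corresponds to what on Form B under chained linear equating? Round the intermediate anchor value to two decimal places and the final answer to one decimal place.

378.0

Form A → anchor (Group 1): v = (3.1/76.2)(393 − 538.8) + 17.9 = 11.97
anchor → Form B (Group 2): y = (60.9/2.6)(11.97 − 18.7) + 535.6 = 378.0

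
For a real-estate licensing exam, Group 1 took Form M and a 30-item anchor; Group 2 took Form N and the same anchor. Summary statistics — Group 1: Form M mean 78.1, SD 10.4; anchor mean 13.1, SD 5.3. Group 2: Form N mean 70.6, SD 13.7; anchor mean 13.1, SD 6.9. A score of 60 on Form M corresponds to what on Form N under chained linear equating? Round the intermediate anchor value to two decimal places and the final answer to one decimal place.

Form M → anchor (Group 1): v = (5.3/10.4)(60 − 78.1) + 13.1 = 3.88
anchor → Form N (Group 2): y = (13.7/6.9)(3.88 − 13.1) + 70.6 = 52.3

52.3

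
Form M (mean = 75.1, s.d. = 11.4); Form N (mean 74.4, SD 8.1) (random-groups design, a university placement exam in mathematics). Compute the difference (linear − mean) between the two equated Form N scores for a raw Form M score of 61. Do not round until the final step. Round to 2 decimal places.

4.08

Mean-equated: 61 + (74.4 − 75.1) = 60.30
Linear-equated: (8.1/11.4)(61 − 75.1) + 74.4 = 64.382
Difference = 64.382 − 60.30 = 4.08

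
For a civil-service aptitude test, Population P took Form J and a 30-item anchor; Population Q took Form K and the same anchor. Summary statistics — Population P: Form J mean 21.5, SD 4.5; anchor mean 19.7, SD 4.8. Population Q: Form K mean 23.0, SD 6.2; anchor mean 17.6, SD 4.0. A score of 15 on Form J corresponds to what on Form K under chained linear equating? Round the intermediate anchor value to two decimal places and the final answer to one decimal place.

15.5

Form J → anchor (Population P): v = (4.8/4.5)(15 − 21.5) + 19.7 = 12.77
anchor → Form K (Population Q): y = (6.2/4.0)(12.77 − 17.6) + 23.0 = 15.5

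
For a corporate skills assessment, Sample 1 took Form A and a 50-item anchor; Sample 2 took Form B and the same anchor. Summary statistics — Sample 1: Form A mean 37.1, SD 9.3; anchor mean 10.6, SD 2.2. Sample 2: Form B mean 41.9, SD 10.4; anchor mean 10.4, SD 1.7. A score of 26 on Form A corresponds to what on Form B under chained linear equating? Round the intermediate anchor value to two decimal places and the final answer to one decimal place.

27.0

Form A → anchor (Sample 1): v = (2.2/9.3)(26 − 37.1) + 10.6 = 7.97
anchor → Form B (Sample 2): y = (10.4/1.7)(7.97 − 10.4) + 41.9 = 27.0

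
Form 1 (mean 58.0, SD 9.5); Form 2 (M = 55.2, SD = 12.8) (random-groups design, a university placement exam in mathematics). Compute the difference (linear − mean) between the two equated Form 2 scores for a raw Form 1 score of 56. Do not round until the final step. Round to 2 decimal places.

-0.69

Mean-equated: 56 + (55.2 − 58.0) = 53.20
Linear-equated: (12.8/9.5)(56 − 58.0) + 55.2 = 52.505
Difference = 52.505 − 53.20 = -0.69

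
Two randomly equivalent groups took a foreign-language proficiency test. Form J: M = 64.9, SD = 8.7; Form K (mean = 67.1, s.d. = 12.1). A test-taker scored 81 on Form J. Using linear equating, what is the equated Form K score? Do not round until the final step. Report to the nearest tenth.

Linear equating: y = (SD_Y/SD_X)(x − M_X) + M_Y
y = (12.1/8.7)(81 − 64.9) + 67.1
y = 1.390805 × 16.1 + 67.1 = 22.3920 + 67.1 = 89.5

89.5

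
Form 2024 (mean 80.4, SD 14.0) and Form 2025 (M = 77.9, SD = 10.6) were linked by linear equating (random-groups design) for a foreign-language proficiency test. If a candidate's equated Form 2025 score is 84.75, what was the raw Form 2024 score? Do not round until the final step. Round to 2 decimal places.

Invert y = (SD_Y/SD_X)(x − M_X) + M_Y:
x = (SD_X/SD_Y)(y − M_Y) + M_X = (14.0/10.6)(84.75 − 77.9) + 80.4
x = 1.320755 × 6.850 + 80.4 = 89.45

89.45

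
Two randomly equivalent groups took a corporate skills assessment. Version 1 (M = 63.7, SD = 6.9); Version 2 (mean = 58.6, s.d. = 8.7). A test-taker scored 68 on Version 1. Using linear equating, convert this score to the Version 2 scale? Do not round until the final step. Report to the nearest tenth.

64.0

Linear equating: y = (SD_Y/SD_X)(x − M_X) + M_Y
y = (8.7/6.9)(68 − 63.7) + 58.6
y = 1.260870 × 4.3 + 58.6 = 5.4217 + 58.6 = 64.0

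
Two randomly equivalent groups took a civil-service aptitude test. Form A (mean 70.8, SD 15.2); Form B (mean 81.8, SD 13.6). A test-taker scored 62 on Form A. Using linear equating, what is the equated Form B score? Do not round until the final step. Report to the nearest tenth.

Linear equating: y = (SD_Y/SD_X)(x − M_X) + M_Y
y = (13.6/15.2)(62 − 70.8) + 81.8
y = 0.894737 × -8.8 + 81.8 = -7.8737 + 81.8 = 73.9

73.9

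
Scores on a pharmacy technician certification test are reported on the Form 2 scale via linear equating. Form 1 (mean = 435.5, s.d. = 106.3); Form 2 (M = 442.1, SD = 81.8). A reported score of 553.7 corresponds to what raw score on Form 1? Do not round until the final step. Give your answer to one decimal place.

580.5

Invert y = (SD_Y/SD_X)(x − M_X) + M_Y:
x = (SD_X/SD_Y)(y − M_Y) + M_X = (106.3/81.8)(553.7 − 442.1) + 435.5
x = 1.299511 × 111.600 + 435.5 = 580.5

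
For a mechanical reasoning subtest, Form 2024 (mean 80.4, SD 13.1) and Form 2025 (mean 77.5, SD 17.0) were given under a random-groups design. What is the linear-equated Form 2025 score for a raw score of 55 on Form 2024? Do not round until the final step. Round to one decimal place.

44.5

Linear equating: y = (SD_Y/SD_X)(x − M_X) + M_Y
y = (17.0/13.1)(55 − 80.4) + 77.5
y = 1.297710 × -25.4 + 77.5 = -32.9618 + 77.5 = 44.5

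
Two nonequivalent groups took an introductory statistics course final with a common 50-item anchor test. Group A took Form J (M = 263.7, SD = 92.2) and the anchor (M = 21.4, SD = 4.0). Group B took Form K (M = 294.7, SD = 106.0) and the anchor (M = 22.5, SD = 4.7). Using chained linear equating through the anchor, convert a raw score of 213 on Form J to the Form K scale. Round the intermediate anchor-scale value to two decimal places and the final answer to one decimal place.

220.3

Form J → anchor (Group A): v = (4.0/92.2)(213 − 263.7) + 21.4 = 19.20
anchor → Form K (Group B): y = (106.0/4.7)(19.20 − 22.5) + 294.7 = 220.3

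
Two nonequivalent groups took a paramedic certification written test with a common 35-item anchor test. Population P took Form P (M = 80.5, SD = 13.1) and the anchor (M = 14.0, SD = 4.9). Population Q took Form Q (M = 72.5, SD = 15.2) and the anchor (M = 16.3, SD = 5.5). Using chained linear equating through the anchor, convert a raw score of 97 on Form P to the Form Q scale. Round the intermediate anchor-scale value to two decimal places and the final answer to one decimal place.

Form P → anchor (Population P): v = (4.9/13.1)(97 − 80.5) + 14.0 = 20.17
anchor → Form Q (Population Q): y = (15.2/5.5)(20.17 − 16.3) + 72.5 = 83.2

83.2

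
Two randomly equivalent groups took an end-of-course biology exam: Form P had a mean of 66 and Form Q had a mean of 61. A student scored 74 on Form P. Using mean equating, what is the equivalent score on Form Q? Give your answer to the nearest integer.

69

Mean equating: y = x + (M_Y − M_X) = 74 + (61 − 66) = 69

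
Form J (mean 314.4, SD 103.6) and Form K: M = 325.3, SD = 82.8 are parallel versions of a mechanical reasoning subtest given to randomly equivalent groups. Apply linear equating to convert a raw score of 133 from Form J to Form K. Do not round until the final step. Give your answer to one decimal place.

180.3

Linear equating: y = (SD_Y/SD_X)(x − M_X) + M_Y
y = (82.8/103.6)(133 − 314.4) + 325.3
y = 0.799228 × -181.4 + 325.3 = -144.9799 + 325.3 = 180.3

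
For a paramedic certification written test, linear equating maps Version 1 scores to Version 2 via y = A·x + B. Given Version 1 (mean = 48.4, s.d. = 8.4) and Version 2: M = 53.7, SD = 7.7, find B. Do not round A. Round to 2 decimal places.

A = SD_Y / SD_X = 7.7 / 8.4 = 0.916667
B = M_Y − A·M_X = 53.7 − 0.916667 × 48.4 = 9.33

9.33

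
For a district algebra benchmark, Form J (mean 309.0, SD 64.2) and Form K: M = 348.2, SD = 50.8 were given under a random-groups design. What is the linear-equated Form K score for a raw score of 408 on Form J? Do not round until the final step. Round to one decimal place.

426.5

Linear equating: y = (SD_Y/SD_X)(x − M_X) + M_Y
y = (50.8/64.2)(408 − 309.0) + 348.2
y = 0.791277 × 99.0 + 348.2 = 78.3364 + 348.2 = 426.5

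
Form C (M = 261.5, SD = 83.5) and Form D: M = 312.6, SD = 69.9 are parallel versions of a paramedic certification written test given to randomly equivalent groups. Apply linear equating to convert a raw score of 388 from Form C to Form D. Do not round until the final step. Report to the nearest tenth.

418.5

Linear equating: y = (SD_Y/SD_X)(x − M_X) + M_Y
y = (69.9/83.5)(388 − 261.5) + 312.6
y = 0.837126 × 126.5 + 312.6 = 105.8964 + 312.6 = 418.5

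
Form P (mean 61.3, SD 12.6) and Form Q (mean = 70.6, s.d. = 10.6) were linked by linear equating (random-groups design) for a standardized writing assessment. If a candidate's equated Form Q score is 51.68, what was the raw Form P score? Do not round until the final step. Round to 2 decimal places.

38.81

Invert y = (SD_Y/SD_X)(x − M_X) + M_Y:
x = (SD_X/SD_Y)(y − M_Y) + M_X = (12.6/10.6)(51.68 − 70.6) + 61.3
x = 1.188679 × -18.920 + 61.3 = 38.81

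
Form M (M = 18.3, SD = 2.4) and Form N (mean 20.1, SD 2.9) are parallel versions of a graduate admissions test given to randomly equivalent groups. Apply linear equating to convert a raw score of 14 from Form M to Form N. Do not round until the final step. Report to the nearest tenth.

Linear equating: y = (SD_Y/SD_X)(x − M_X) + M_Y
y = (2.9/2.4)(14 − 18.3) + 20.1
y = 1.208333 × -4.3 + 20.1 = -5.1958 + 20.1 = 14.9

14.9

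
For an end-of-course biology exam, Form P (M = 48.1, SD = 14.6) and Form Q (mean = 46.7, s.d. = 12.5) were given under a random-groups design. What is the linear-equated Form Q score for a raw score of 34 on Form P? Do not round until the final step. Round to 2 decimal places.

34.63

Linear equating: y = (SD_Y/SD_X)(x − M_X) + M_Y
y = (12.5/14.6)(34 − 48.1) + 46.7
y = 0.856164 × -14.1 + 46.7 = -12.0719 + 46.7 = 34.63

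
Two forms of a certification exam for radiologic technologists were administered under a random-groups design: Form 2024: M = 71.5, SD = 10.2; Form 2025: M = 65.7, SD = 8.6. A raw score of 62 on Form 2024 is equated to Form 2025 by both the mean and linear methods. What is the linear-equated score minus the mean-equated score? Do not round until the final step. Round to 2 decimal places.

1.49

Mean-equated: 62 + (65.7 − 71.5) = 56.20
Linear-equated: (8.6/10.2)(62 − 71.5) + 65.7 = 57.690
Difference = 57.690 − 56.20 = 1.49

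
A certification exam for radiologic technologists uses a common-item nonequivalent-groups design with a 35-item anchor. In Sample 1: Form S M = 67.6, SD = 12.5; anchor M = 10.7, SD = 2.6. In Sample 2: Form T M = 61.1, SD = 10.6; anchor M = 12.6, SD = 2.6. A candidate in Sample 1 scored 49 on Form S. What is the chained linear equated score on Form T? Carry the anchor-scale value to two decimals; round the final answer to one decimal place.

Form S → anchor (Sample 1): v = (2.6/12.5)(49 − 67.6) + 10.7 = 6.83
anchor → Form T (Sample 2): y = (10.6/2.6)(6.83 − 12.6) + 61.1 = 37.6

37.6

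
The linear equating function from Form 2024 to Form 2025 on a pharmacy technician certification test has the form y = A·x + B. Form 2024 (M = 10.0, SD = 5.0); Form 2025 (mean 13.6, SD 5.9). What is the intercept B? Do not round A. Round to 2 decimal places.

1.80

A = SD_Y / SD_X = 5.9 / 5.0 = 1.180000
B = M_Y − A·M_X = 13.6 − 1.180000 × 10.0 = 1.80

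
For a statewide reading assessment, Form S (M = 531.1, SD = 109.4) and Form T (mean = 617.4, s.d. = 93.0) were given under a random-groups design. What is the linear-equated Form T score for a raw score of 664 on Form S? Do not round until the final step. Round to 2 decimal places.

Linear equating: y = (SD_Y/SD_X)(x − M_X) + M_Y
y = (93.0/109.4)(664 − 531.1) + 617.4
y = 0.850091 × 132.9 + 617.4 = 112.9771 + 617.4 = 730.38

730.38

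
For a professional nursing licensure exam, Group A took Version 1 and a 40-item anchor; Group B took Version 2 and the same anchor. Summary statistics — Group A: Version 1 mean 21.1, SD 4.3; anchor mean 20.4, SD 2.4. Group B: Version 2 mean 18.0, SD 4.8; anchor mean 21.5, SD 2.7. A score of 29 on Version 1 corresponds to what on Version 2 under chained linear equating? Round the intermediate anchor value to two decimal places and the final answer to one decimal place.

23.9

Version 1 → anchor (Group A): v = (2.4/4.3)(29 − 21.1) + 20.4 = 24.81
anchor → Version 2 (Group B): y = (4.8/2.7)(24.81 − 21.5) + 18.0 = 23.9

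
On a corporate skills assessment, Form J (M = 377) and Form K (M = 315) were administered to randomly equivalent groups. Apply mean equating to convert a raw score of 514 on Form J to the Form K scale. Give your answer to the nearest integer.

452

Mean equating: y = x + (M_Y − M_X) = 514 + (315 − 377) = 452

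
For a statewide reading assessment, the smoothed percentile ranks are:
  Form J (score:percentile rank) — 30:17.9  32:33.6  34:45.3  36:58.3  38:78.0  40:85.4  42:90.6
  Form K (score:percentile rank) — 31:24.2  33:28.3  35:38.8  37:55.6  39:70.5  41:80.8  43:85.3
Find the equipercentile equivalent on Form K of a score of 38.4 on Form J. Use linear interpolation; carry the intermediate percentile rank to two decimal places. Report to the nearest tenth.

40.7

PR of 38.4 on Form J: 78.0 + (38.4 − 38)/(40 − 38) × (85.4 − 78.0) = 79.48
On Form K, PR 79.48 falls between score 39 (PR 70.5) and 41 (PR 80.8).
Interpolate: 39 + (79.48 − 70.5)/(80.8 − 70.5) × (41 − 39) = 40.7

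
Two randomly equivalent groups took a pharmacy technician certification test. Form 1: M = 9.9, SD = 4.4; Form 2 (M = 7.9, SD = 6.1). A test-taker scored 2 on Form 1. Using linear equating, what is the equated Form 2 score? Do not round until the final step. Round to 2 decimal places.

Linear equating: y = (SD_Y/SD_X)(x − M_X) + M_Y
y = (6.1/4.4)(2 − 9.9) + 7.9
y = 1.386364 × -7.9 + 7.9 = -10.9523 + 7.9 = -3.05

-3.05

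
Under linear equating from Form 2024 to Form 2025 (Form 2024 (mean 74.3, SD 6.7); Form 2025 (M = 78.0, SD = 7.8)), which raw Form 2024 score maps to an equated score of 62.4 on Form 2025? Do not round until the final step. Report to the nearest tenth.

60.9

Invert y = (SD_Y/SD_X)(x − M_X) + M_Y:
x = (SD_X/SD_Y)(y − M_Y) + M_X = (6.7/7.8)(62.4 − 78.0) + 74.3
x = 0.858974 × -15.600 + 74.3 = 60.9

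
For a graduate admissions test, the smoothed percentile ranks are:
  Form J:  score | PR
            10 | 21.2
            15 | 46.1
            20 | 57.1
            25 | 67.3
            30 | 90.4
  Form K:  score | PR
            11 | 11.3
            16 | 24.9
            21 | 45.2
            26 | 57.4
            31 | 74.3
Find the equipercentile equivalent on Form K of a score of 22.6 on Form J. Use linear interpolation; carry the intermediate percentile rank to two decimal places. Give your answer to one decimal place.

PR of 22.6 on Form J: 57.1 + (22.6 − 20)/(25 − 20) × (67.3 − 57.1) = 62.40
On Form K, PR 62.40 falls between score 26 (PR 57.4) and 31 (PR 74.3).
Interpolate: 26 + (62.40 − 57.4)/(74.3 − 57.4) × (31 − 26) = 27.5

27.5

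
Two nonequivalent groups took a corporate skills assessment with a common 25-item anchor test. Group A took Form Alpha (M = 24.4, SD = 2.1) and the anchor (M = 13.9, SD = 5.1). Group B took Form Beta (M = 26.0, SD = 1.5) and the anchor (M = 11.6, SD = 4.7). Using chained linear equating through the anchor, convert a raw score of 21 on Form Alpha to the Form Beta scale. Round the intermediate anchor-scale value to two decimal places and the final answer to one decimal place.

Form Alpha → anchor (Group A): v = (5.1/2.1)(21 − 24.4) + 13.9 = 5.64
anchor → Form Beta (Group B): y = (1.5/4.7)(5.64 − 11.6) + 26.0 = 24.1

24.1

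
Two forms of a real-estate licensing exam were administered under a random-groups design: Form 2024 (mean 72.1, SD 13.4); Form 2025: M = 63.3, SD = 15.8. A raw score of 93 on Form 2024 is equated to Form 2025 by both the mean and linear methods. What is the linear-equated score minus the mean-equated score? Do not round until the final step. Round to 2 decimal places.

3.74

Mean-equated: 93 + (63.3 − 72.1) = 84.20
Linear-equated: (15.8/13.4)(93 − 72.1) + 63.3 = 87.943
Difference = 87.943 − 84.20 = 3.74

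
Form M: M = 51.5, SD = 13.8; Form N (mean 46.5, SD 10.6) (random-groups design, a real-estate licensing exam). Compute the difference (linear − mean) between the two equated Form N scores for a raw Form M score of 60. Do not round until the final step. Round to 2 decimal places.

-1.97

Mean-equated: 60 + (46.5 − 51.5) = 55.00
Linear-equated: (10.6/13.8)(60 − 51.5) + 46.5 = 53.029
Difference = 53.029 − 55.00 = -1.97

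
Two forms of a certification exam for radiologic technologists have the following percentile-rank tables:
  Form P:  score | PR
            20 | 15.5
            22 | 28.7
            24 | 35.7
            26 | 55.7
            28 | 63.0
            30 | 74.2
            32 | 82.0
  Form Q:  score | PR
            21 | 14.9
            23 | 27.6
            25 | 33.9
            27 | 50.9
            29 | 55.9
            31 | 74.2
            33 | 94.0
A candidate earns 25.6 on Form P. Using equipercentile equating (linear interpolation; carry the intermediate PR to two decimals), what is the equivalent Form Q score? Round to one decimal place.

PR of 25.6 on Form P: 35.7 + (25.6 − 24)/(26 − 24) × (55.7 − 35.7) = 51.70
On Form Q, PR 51.70 falls between score 27 (PR 50.9) and 29 (PR 55.9).
Interpolate: 27 + (51.70 − 50.9)/(55.9 − 50.9) × (29 − 27) = 27.3

27.3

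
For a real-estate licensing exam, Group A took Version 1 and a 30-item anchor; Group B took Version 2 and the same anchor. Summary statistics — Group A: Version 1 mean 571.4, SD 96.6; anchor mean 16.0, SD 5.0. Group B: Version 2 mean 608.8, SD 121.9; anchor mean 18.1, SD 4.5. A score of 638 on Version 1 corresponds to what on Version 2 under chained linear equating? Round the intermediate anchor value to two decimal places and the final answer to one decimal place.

645.4

Version 1 → anchor (Group A): v = (5.0/96.6)(638 − 571.4) + 16.0 = 19.45
anchor → Version 2 (Group B): y = (121.9/4.5)(19.45 − 18.1) + 608.8 = 645.4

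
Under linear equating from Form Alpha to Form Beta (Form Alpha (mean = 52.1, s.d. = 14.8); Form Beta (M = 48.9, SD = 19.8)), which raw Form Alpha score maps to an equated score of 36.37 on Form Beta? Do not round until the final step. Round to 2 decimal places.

Invert y = (SD_Y/SD_X)(x − M_X) + M_Y:
x = (SD_X/SD_Y)(y − M_Y) + M_X = (14.8/19.8)(36.37 − 48.9) + 52.1
x = 0.747475 × -12.530 + 52.1 = 42.73

42.73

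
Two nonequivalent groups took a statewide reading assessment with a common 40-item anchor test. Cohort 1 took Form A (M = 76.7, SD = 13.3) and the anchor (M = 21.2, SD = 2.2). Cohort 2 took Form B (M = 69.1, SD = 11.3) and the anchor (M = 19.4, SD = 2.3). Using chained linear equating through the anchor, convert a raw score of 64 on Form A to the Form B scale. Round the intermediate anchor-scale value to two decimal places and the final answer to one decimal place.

67.6

Form A → anchor (Cohort 1): v = (2.2/13.3)(64 − 76.7) + 21.2 = 19.10
anchor → Form B (Cohort 2): y = (11.3/2.3)(19.10 − 19.4) + 69.1 = 67.6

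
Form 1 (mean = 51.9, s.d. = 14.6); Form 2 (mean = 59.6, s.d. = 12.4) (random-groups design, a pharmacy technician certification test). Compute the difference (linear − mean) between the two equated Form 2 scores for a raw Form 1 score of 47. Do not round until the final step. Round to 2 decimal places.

0.74

Mean-equated: 47 + (59.6 − 51.9) = 54.70
Linear-equated: (12.4/14.6)(47 − 51.9) + 59.6 = 55.438
Difference = 55.438 − 54.70 = 0.74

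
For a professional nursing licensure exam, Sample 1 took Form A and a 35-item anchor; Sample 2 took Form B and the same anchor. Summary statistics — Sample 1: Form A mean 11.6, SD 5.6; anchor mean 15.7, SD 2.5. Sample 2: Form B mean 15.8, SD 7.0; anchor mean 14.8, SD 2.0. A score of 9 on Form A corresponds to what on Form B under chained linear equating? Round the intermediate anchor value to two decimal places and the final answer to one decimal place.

Form A → anchor (Sample 1): v = (2.5/5.6)(9 − 11.6) + 15.7 = 14.54
anchor → Form B (Sample 2): y = (7.0/2.0)(14.54 − 14.8) + 15.8 = 14.9

14.9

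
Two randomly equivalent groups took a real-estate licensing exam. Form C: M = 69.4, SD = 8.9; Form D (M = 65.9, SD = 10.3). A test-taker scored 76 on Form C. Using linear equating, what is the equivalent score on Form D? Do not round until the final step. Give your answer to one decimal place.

Linear equating: y = (SD_Y/SD_X)(x − M_X) + M_Y
y = (10.3/8.9)(76 − 69.4) + 65.9
y = 1.157303 × 6.6 + 65.9 = 7.6382 + 65.9 = 73.5

73.5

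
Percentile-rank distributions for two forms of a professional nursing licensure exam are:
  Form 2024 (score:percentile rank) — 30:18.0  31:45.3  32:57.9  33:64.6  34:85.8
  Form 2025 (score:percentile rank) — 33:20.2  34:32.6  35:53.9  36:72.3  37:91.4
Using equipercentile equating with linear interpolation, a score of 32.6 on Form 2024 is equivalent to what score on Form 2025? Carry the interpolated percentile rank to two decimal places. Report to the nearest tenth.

35.4

PR of 32.6 on Form 2024: 57.9 + (32.6 − 32)/(33 − 32) × (64.6 − 57.9) = 61.92
On Form 2025, PR 61.92 falls between score 35 (PR 53.9) and 36 (PR 72.3).
Interpolate: 35 + (61.92 − 53.9)/(72.3 − 53.9) × (36 − 35) = 35.4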